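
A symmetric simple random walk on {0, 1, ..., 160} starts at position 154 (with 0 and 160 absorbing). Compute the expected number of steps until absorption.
E[τ | X_0 = 154] = 924

Let v_k = E[τ | X_0 = k]. Boundary: v_0 = v_160 = 0. Recurrence: v_k = 1 + (v_{k-1} + v_{k+1})/2 for 1 ≤ k ≤ 159. The particular solution to v_k − (v_{k-1} + v_{k+1})/2 = 1 is v_k = −k^2. Adding homogeneous solution A + B k and matching boundaries gives v_k = k (160 − k). Substituting k = 154: v_154 = 154 · 6 = 924.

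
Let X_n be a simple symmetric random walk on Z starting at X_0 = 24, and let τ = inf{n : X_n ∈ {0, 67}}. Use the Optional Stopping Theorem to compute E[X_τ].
E[X_τ] = 24

X_n is a martingale and τ is a bounded-mean stopping time (indeed τ is finite a.s. with bounded expectation since the walk is in a bounded region). By the OST, E[X_τ] = E[X_0] = 24. Equivalently: E[X_τ] = 67 · P(hit 67 first) + 0 · P(hit 0 first) = 67 · (24/67) = 24.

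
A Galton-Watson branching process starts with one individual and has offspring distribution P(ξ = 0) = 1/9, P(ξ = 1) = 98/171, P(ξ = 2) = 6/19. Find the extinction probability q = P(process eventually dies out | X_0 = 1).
q = 19/54

The pgf is f(s) = 1/9 + 98/171·s + 6/19·s². The extinction probability q is the smallest fixed point of f in [0, 1]. Setting s = f(s):
  6/19·s² + (98/171 − 1)·s + 1/9 = 0
  6/19·s² − (1/9 + 6/19)·s + 1/9 = 0
which factors as (s − 1)·(6/19·s − 1/9) = 0, giving roots s = 1 and s = (1/9)/(6/19) = 19/54.
Mean offspring μ = 98/171 + 2·6/19 = 206/171 > 1 (supercritical), so q < 1. The extinction probability is the smaller root: q = (1/9)/(6/19) = 19/54.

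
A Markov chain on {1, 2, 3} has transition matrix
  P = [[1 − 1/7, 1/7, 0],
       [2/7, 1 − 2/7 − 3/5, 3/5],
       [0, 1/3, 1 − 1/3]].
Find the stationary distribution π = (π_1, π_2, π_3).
π = (5/12, 5/24, 3/8)

This is a birth-death chain on three states, which satisfies detailed balance: π_1 · P_{12} = π_2 · P_{21} and π_2 · P_{23} = π_3 · P_{32}.
From π_1 · 1/7 = π_2 · 2/7: π_2/π_1 = (1/7)/(2/7) = 1/2.
From π_2 · 3/5 = π_3 · 1/3: π_3/π_2 = (3/5)/(1/3) = 9/5.
Take π_1 proportional to 1; then unnormalized π = (1, 1/2, 9/10). Normalize by dividing by the sum 12/5:
  π = (5/12, 5/24, 3/8).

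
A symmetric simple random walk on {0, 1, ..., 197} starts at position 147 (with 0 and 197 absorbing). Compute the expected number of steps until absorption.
E[τ | X_0 = 147] = 7350

Let v_k = E[τ | X_0 = k]. Boundary: v_0 = v_197 = 0. Recurrence: v_k = 1 + (v_{k-1} + v_{k+1})/2 for 1 ≤ k ≤ 196. The particular solution to v_k − (v_{k-1} + v_{k+1})/2 = 1 is v_k = −k^2. Adding homogeneous solution A + B k and matching boundaries gives v_k = k (197 − k). Substituting k = 147: v_147 = 147 · 50 = 7350.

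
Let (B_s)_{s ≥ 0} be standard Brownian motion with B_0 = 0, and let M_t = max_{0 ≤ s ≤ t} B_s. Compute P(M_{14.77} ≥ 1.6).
P(M_{14.77} ≥ 1.6) = 2·P(B_{14.77} ≥ 1.6) = 2(1 − Φ(1.6/√14.77)) ≈ 0.6772

By the reflection principle for Brownian motion, P(M_t ≥ a) = 2 · P(B_t ≥ a) for a ≥ 0. Since B_t ~ N(0, t), P(B_t ≥ 1.6) = 1 − Φ(1.6/√t) = 1 − Φ(1.6/√14.77) = 1 − Φ(0.4163). So
  P(M_{14.77} ≥ 1.6) = 2(1 − Φ(0.4163)) ≈ 0.6772.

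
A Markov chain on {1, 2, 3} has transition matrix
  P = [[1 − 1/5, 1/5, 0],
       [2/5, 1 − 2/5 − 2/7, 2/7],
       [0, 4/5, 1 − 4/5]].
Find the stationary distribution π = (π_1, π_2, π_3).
π = (28/47, 14/47, 5/47)

This is a birth-death chain on three states, which satisfies detailed balance: π_1 · P_{12} = π_2 · P_{21} and π_2 · P_{23} = π_3 · P_{32}.
From π_1 · 1/5 = π_2 · 2/5: π_2/π_1 = (1/5)/(2/5) = 1/2.
From π_2 · 2/7 = π_3 · 4/5: π_3/π_2 = (2/7)/(4/5) = 5/14.
Take π_1 proportional to 1; then unnormalized π = (1, 1/2, 5/28). Normalize by dividing by the sum 47/28:
  π = (28/47, 14/47, 5/47).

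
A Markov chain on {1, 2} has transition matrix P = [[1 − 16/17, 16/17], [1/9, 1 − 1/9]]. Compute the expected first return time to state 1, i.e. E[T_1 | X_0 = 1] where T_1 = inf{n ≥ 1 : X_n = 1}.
E[T_1 | X_0 = 1] = 1/π_1 = 161/17

For an irreducible recurrent Markov chain with stationary distribution π, E[T_i | X_0 = i] = 1/π_i (Kac's formula). Here π_1 = (1/9)/(16/17 + 1/9) = (1/9)/(161/153) = 17/161, so E[T_1 | X_0 = 1] = 1/π_1 = (16/17 + 1/9)/(1/9) = (161/153)/(1/9) = 161/17.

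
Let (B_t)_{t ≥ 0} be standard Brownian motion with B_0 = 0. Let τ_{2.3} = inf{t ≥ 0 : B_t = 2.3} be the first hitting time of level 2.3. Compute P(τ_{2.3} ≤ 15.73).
P(τ_{2.3} ≤ 15.73) = 2(1 − Φ(2.3/√15.73)) = 2(1 − Φ(0.5799)) ≈ 0.5620

By the reflection principle for standard BM, P(τ_b ≤ t) = 2 · P(B_t ≥ b). Since B_t ~ N(0, t), P(B_t ≥ 2.3) = 1 − Φ(2.3/√t) = 1 − Φ(2.3/√15.73) = 1 − Φ(0.5799) ≈ 0.28099. Doubling: P(τ_{2.3} ≤ 15.73) ≈ 2 · 0.28099 = 0.56198 ≈ 0.5620.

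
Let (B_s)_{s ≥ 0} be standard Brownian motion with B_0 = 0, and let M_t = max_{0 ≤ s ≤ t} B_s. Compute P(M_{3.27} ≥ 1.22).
P(M_{3.27} ≥ 1.22) = 2·P(B_{3.27} ≥ 1.22) = 2(1 − Φ(1.22/√3.27)) ≈ 0.4999

By the reflection principle for Brownian motion, P(M_t ≥ a) = 2 · P(B_t ≥ a) for a ≥ 0. Since B_t ~ N(0, t), P(B_t ≥ 1.22) = 1 − Φ(1.22/√t) = 1 − Φ(1.22/√3.27) = 1 − Φ(0.6747). So
  P(M_{3.27} ≥ 1.22) = 2(1 − Φ(0.6747)) ≈ 0.4999.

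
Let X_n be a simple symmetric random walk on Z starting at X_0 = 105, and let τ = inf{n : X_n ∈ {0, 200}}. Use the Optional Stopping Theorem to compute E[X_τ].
E[X_τ] = 105

X_n is a martingale and τ is a bounded-mean stopping time (indeed τ is finite a.s. with bounded expectation since the walk is in a bounded region). By the OST, E[X_τ] = E[X_0] = 105. Equivalently: E[X_τ] = 200 · P(hit 200 first) + 0 · P(hit 0 first) = 200 · (105/200) = 105.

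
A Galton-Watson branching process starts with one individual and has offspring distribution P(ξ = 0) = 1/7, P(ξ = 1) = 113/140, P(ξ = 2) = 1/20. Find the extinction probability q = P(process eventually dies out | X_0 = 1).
q = 1

Mean offspring μ = 0·1/7 + 1·113/140 + 2·1/20 = 127/140 ≤ 1. For μ ≤ 1 with offspring not concentrated at 1, the Galton-Watson process goes extinct almost surely, so q = 1.
(Algebraic check: The pgf is f(s) = 1/7 + 113/140·s + 1/20·s². The extinction probability q is the smallest fixed point of f in [0, 1]. Setting s = f(s):
  1/20·s² + (113/140 − 1)·s + 1/7 = 0
  1/20·s² − (1/7 + 1/20)·s + 1/7 = 0
which factors as (s − 1)·(1/20·s − 1/7) = 0, giving roots s = 1 and s = (1/7)/(1/20) = 20/7. Since 20/7 ≥ 1, the smallest root in [0, 1] is s = 1.)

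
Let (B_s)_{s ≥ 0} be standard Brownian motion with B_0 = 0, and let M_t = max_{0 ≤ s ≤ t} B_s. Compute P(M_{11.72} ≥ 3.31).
P(M_{11.72} ≥ 3.31) = 2·P(B_{11.72} ≥ 3.31) = 2(1 − Φ(3.31/√11.72)) ≈ 0.3336

By the reflection principle for Brownian motion, P(M_t ≥ a) = 2 · P(B_t ≥ a) for a ≥ 0. Since B_t ~ N(0, t), P(B_t ≥ 3.31) = 1 − Φ(3.31/√t) = 1 − Φ(3.31/√11.72) = 1 − Φ(0.9669). So
  P(M_{11.72} ≥ 3.31) = 2(1 − Φ(0.9669)) ≈ 0.3336.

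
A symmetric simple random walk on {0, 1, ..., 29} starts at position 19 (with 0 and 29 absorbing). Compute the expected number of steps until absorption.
E[τ | X_0 = 19] = 190

Let v_k = E[τ | X_0 = k]. Boundary: v_0 = v_29 = 0. Recurrence: v_k = 1 + (v_{k-1} + v_{k+1})/2 for 1 ≤ k ≤ 28. The particular solution to v_k − (v_{k-1} + v_{k+1})/2 = 1 is v_k = −k^2. Adding homogeneous solution A + B k and matching boundaries gives v_k = k (29 − k). Substituting k = 19: v_19 = 19 · 10 = 190.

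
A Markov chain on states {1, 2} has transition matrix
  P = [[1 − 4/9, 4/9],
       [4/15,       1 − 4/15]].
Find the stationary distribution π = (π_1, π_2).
π_1 = 3/8, π_2 = 5/8

Solve πP = π with π_1 + π_2 = 1. From πP = π: π_1 · (1 − 4/9) + π_2 · 4/15 = π_1 ⇒ π_2 · 4/15 = π_1 · 4/9 ⇒ π_2/π_1 = (4/9)/(4/15) = 5/3. Together with π_1 + π_2 = 1:
  π_1 = (4/15)/(4/9 + 4/15) = (4/15)/(32/45) = 3/8,
  π_2 = (4/9)/(4/9 + 4/15) = (4/9)/(32/45) = 5/8.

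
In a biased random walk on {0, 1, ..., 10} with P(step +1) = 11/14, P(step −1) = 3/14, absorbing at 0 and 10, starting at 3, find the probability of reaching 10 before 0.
P(hit 10 before 0) = (1 − (3/11)^3) / (1 − (3/11)^10) = 3176408873/3242170694

Let u_k denote P(reach 10 before 0 | start at k). Boundary: u_0 = 0, u_10 = 1. Recurrence: u_k = 11/14·u_{k+1} + 3/14·u_{k-1} for 1 ≤ k ≤ 9. Try u_k = A + B·r^k with r = q/p = (3/14)/(11/14) = 3/11. Substitution satisfies the recurrence; boundary conditions give:
  u_k = (1 − r^k) / (1 − r^N) = (1 − (3/11)^3) / (1 − (3/11)^10) = 3176408873/3242170694.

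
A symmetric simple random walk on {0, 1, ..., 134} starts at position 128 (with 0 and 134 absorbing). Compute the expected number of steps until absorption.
E[τ | X_0 = 128] = 768

Let v_k = E[τ | X_0 = k]. Boundary: v_0 = v_134 = 0. Recurrence: v_k = 1 + (v_{k-1} + v_{k+1})/2 for 1 ≤ k ≤ 133. The particular solution to v_k − (v_{k-1} + v_{k+1})/2 = 1 is v_k = −k^2. Adding homogeneous solution A + B k and matching boundaries gives v_k = k (134 − k). Substituting k = 128: v_128 = 128 · 6 = 768.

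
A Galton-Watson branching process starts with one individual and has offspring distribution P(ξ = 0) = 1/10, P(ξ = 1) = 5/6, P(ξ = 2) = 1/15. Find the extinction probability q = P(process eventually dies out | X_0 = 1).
q = 1

Mean offspring μ = 0·1/10 + 1·5/6 + 2·1/15 = 29/30 ≤ 1. For μ ≤ 1 with offspring not concentrated at 1, the Galton-Watson process goes extinct almost surely, so q = 1.
(Algebraic check: The pgf is f(s) = 1/10 + 5/6·s + 1/15·s². The extinction probability q is the smallest fixed point of f in [0, 1]. Setting s = f(s):
  1/15·s² + (5/6 − 1)·s + 1/10 = 0
  1/15·s² − (1/10 + 1/15)·s + 1/10 = 0
which factors as (s − 1)·(1/15·s − 1/10) = 0, giving roots s = 1 and s = (1/10)/(1/15) = 3/2. Since 3/2 ≥ 1, the smallest root in [0, 1] is s = 1.)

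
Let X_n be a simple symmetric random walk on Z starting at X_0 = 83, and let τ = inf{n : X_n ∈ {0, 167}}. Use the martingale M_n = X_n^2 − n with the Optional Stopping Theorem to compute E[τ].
E[τ] = 6972

M_n = X_n^2 − n is a martingale (since E[X_{n+1}^2 | F_n] = X_n^2 + 1). By OST (τ has finite mean in a bounded region), E[M_τ] = E[M_0] = X_0^2 − 0 = 83^2 = 6889. Also E[M_τ] = E[X_τ^2] − E[τ]. The walk exits at 0 or 167, with P(hit 167 first) = 83/167, so E[X_τ^2] = 167^2 · 83/167 + 0 = 13861. Thus E[τ] = E[X_τ^2] − E[M_τ] = 13861 − 6889 = 6972 = 83(167 − 83) = 6972.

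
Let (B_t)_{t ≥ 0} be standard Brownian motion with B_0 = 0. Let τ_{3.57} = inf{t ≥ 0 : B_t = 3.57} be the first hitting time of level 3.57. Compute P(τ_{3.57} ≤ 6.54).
P(τ_{3.57} ≤ 6.54) = 2(1 − Φ(3.57/√6.54)) = 2(1 − Φ(1.3960)) ≈ 0.1627

By the reflection principle for standard BM, P(τ_b ≤ t) = 2 · P(B_t ≥ b). Since B_t ~ N(0, t), P(B_t ≥ 3.57) = 1 − Φ(3.57/√t) = 1 − Φ(3.57/√6.54) = 1 − Φ(1.3960) ≈ 0.08136. Doubling: P(τ_{3.57} ≤ 6.54) ≈ 2 · 0.08136 = 0.16272 ≈ 0.1627.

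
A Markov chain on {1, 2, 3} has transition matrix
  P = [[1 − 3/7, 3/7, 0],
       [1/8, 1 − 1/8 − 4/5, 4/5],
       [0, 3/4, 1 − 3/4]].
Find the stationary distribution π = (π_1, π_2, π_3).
π = (35/283, 120/283, 128/283)

This is a birth-death chain on three states, which satisfies detailed balance: π_1 · P_{12} = π_2 · P_{21} and π_2 · P_{23} = π_3 · P_{32}.
From π_1 · 3/7 = π_2 · 1/8: π_2/π_1 = (3/7)/(1/8) = 24/7.
From π_2 · 4/5 = π_3 · 3/4: π_3/π_2 = (4/5)/(3/4) = 16/15.
Take π_1 proportional to 1; then unnormalized π = (1, 24/7, 128/35). Normalize by dividing by the sum 283/35:
  π = (35/283, 120/283, 128/283).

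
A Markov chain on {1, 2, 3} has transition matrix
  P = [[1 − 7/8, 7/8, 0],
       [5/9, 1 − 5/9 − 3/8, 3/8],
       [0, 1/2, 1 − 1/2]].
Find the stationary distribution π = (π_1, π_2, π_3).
π = (160/601, 252/601, 189/601)

This is a birth-death chain on three states, which satisfies detailed balance: π_1 · P_{12} = π_2 · P_{21} and π_2 · P_{23} = π_3 · P_{32}.
From π_1 · 7/8 = π_2 · 5/9: π_2/π_1 = (7/8)/(5/9) = 63/40.
From π_2 · 3/8 = π_3 · 1/2: π_3/π_2 = (3/8)/(1/2) = 3/4.
Take π_1 proportional to 1; then unnormalized π = (1, 63/40, 189/160). Normalize by dividing by the sum 601/160:
  π = (160/601, 252/601, 189/601).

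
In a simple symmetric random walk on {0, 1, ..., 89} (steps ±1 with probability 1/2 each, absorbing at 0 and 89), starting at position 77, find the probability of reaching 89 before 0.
P(hit 89 before 0) = 77/89

Let u_k = P(hit 89 before 0 | start at k). Then u_0 = 0, u_89 = 1, and u_k = u_{k-1}/2 + u_{k+1}/2 for 1 ≤ k ≤ 88. This harmonic recurrence is solved by u_k = k/89, giving u_77 = 77/89.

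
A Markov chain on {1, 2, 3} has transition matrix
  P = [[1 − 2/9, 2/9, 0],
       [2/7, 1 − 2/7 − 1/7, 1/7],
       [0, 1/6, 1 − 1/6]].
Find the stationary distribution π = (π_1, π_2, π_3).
π = (9/22, 7/22, 3/11)

This is a birth-death chain on three states, which satisfies detailed balance: π_1 · P_{12} = π_2 · P_{21} and π_2 · P_{23} = π_3 · P_{32}.
From π_1 · 2/9 = π_2 · 2/7: π_2/π_1 = (2/9)/(2/7) = 7/9.
From π_2 · 1/7 = π_3 · 1/6: π_3/π_2 = (1/7)/(1/6) = 6/7.
Take π_1 proportional to 1; then unnormalized π = (1, 7/9, 2/3). Normalize by dividing by the sum 22/9:
  π = (9/22, 7/22, 3/11).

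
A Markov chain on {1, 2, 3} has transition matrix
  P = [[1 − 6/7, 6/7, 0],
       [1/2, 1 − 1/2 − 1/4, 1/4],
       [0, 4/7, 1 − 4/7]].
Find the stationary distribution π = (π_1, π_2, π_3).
π = (28/97, 48/97, 21/97)

This is a birth-death chain on three states, which satisfies detailed balance: π_1 · P_{12} = π_2 · P_{21} and π_2 · P_{23} = π_3 · P_{32}.
From π_1 · 6/7 = π_2 · 1/2: π_2/π_1 = (6/7)/(1/2) = 12/7.
From π_2 · 1/4 = π_3 · 4/7: π_3/π_2 = (1/4)/(4/7) = 7/16.
Take π_1 proportional to 1; then unnormalized π = (1, 12/7, 3/4). Normalize by dividing by the sum 97/28:
  π = (28/97, 48/97, 21/97).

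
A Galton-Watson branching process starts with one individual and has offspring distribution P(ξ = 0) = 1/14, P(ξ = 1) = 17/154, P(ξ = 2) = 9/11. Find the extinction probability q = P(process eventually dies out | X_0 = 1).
q = 11/126

The pgf is f(s) = 1/14 + 17/154·s + 9/11·s². The extinction probability q is the smallest fixed point of f in [0, 1]. Setting s = f(s):
  9/11·s² + (17/154 − 1)·s + 1/14 = 0
  9/11·s² − (1/14 + 9/11)·s + 1/14 = 0
which factors as (s − 1)·(9/11·s − 1/14) = 0, giving roots s = 1 and s = (1/14)/(9/11) = 11/126.
Mean offspring μ = 17/154 + 2·9/11 = 269/154 > 1 (supercritical), so q < 1. The extinction probability is the smaller root: q = (1/14)/(9/11) = 11/126.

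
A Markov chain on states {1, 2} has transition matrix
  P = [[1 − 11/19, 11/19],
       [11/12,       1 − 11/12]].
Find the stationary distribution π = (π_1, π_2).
π_1 = 19/31, π_2 = 12/31

Solve πP = π with π_1 + π_2 = 1. From πP = π: π_1 · (1 − 11/19) + π_2 · 11/12 = π_1 ⇒ π_2 · 11/12 = π_1 · 11/19 ⇒ π_2/π_1 = (11/19)/(11/12) = 12/19. Together with π_1 + π_2 = 1:
  π_1 = (11/12)/(11/19 + 11/12) = (11/12)/(341/228) = 19/31,
  π_2 = (11/19)/(11/19 + 11/12) = (11/19)/(341/228) = 12/31.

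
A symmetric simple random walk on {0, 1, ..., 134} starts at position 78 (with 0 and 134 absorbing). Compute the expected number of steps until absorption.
E[τ | X_0 = 78] = 4368

Let v_k = E[τ | X_0 = k]. Boundary: v_0 = v_134 = 0. Recurrence: v_k = 1 + (v_{k-1} + v_{k+1})/2 for 1 ≤ k ≤ 133. The particular solution to v_k − (v_{k-1} + v_{k+1})/2 = 1 is v_k = −k^2. Adding homogeneous solution A + B k and matching boundaries gives v_k = k (134 − k). Substituting k = 78: v_78 = 78 · 56 = 4368.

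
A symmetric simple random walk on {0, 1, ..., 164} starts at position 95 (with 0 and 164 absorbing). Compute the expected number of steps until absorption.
E[τ | X_0 = 95] = 6555

Let v_k = E[τ | X_0 = k]. Boundary: v_0 = v_164 = 0. Recurrence: v_k = 1 + (v_{k-1} + v_{k+1})/2 for 1 ≤ k ≤ 163. The particular solution to v_k − (v_{k-1} + v_{k+1})/2 = 1 is v_k = −k^2. Adding homogeneous solution A + B k and matching boundaries gives v_k = k (164 − k). Substituting k = 95: v_95 = 95 · 69 = 6555.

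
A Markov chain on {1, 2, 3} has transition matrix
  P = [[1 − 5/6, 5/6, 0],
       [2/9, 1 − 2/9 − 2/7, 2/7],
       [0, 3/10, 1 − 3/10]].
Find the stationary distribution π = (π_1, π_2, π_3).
π = (28/233, 105/233, 100/233)

This is a birth-death chain on three states, which satisfies detailed balance: π_1 · P_{12} = π_2 · P_{21} and π_2 · P_{23} = π_3 · P_{32}.
From π_1 · 5/6 = π_2 · 2/9: π_2/π_1 = (5/6)/(2/9) = 15/4.
From π_2 · 2/7 = π_3 · 3/10: π_3/π_2 = (2/7)/(3/10) = 20/21.
Take π_1 proportional to 1; then unnormalized π = (1, 15/4, 25/7). Normalize by dividing by the sum 233/28:
  π = (28/233, 105/233, 100/233).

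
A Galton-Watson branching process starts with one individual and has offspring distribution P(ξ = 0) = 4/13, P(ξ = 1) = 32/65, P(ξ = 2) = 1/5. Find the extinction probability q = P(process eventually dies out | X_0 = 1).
q = 1

Mean offspring μ = 0·4/13 + 1·32/65 + 2·1/5 = 58/65 ≤ 1. For μ ≤ 1 with offspring not concentrated at 1, the Galton-Watson process goes extinct almost surely, so q = 1.
(Algebraic check: The pgf is f(s) = 4/13 + 32/65·s + 1/5·s². The extinction probability q is the smallest fixed point of f in [0, 1]. Setting s = f(s):
  1/5·s² + (32/65 − 1)·s + 4/13 = 0
  1/5·s² − (4/13 + 1/5)·s + 4/13 = 0
which factors as (s − 1)·(1/5·s − 4/13) = 0, giving roots s = 1 and s = (4/13)/(1/5) = 20/13. Since 20/13 ≥ 1, the smallest root in [0, 1] is s = 1.)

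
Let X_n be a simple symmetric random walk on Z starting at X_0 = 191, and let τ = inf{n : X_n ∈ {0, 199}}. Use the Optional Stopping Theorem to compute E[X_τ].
E[X_τ] = 191

X_n is a martingale and τ is a bounded-mean stopping time (indeed τ is finite a.s. with bounded expectation since the walk is in a bounded region). By the OST, E[X_τ] = E[X_0] = 191. Equivalently: E[X_τ] = 199 · P(hit 199 first) + 0 · P(hit 0 first) = 199 · (191/199) = 191.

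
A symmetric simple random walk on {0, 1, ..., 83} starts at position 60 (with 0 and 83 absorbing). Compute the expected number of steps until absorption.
E[τ | X_0 = 60] = 1380

Let v_k = E[τ | X_0 = k]. Boundary: v_0 = v_83 = 0. Recurrence: v_k = 1 + (v_{k-1} + v_{k+1})/2 for 1 ≤ k ≤ 82. The particular solution to v_k − (v_{k-1} + v_{k+1})/2 = 1 is v_k = −k^2. Adding homogeneous solution A + B k and matching boundaries gives v_k = k (83 − k). Substituting k = 60: v_60 = 60 · 23 = 1380.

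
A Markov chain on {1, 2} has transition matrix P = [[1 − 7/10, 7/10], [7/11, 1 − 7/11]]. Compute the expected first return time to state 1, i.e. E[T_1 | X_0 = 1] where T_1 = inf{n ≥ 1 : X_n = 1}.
E[T_1 | X_0 = 1] = 1/π_1 = 21/10

For an irreducible recurrent Markov chain with stationary distribution π, E[T_i | X_0 = i] = 1/π_i (Kac's formula). Here π_1 = (7/11)/(7/10 + 7/11) = (7/11)/(147/110) = 10/21, so E[T_1 | X_0 = 1] = 1/π_1 = (7/10 + 7/11)/(7/11) = (147/110)/(7/11) = 21/10.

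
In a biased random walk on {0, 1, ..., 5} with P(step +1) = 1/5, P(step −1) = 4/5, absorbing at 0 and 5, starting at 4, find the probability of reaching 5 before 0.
P(hit 5 before 0) = (1 − (4)^4) / (1 − (4)^5) = 85/341

Let u_k denote P(reach 5 before 0 | start at k). Boundary: u_0 = 0, u_5 = 1. Recurrence: u_k = 1/5·u_{k+1} + 4/5·u_{k-1} for 1 ≤ k ≤ 4. Try u_k = A + B·r^k with r = q/p = (4/5)/(1/5) = 4. Substitution satisfies the recurrence; boundary conditions give:
  u_k = (1 − r^k) / (1 − r^N) = (1 − (4)^4) / (1 − (4)^5) = 85/341.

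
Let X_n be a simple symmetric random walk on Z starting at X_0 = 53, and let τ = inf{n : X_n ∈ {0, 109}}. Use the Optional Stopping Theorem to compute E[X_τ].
E[X_τ] = 53

X_n is a martingale and τ is a bounded-mean stopping time (indeed τ is finite a.s. with bounded expectation since the walk is in a bounded region). By the OST, E[X_τ] = E[X_0] = 53. Equivalently: E[X_τ] = 109 · P(hit 109 first) + 0 · P(hit 0 first) = 109 · (53/109) = 53.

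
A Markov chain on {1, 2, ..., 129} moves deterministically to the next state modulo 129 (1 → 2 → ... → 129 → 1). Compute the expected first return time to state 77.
E[T_77 | X_0 = 77] = 129

The chain cycles deterministically, so starting at state 77 it returns in exactly 129 steps. Equivalently, the stationary distribution is uniform π_j = 1/129 for every state j, so by Kac's formula E[T_77] = 1/π_77 = 129.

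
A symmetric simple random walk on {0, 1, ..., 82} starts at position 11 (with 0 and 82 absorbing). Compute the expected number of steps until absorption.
E[τ | X_0 = 11] = 781

Let v_k = E[τ | X_0 = k]. Boundary: v_0 = v_82 = 0. Recurrence: v_k = 1 + (v_{k-1} + v_{k+1})/2 for 1 ≤ k ≤ 81. The particular solution to v_k − (v_{k-1} + v_{k+1})/2 = 1 is v_k = −k^2. Adding homogeneous solution A + B k and matching boundaries gives v_k = k (82 − k). Substituting k = 11: v_11 = 11 · 71 = 781.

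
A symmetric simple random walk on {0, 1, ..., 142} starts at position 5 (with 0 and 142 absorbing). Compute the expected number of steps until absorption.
E[τ | X_0 = 5] = 685

Let v_k = E[τ | X_0 = k]. Boundary: v_0 = v_142 = 0. Recurrence: v_k = 1 + (v_{k-1} + v_{k+1})/2 for 1 ≤ k ≤ 141. The particular solution to v_k − (v_{k-1} + v_{k+1})/2 = 1 is v_k = −k^2. Adding homogeneous solution A + B k and matching boundaries gives v_k = k (142 − k). Substituting k = 5: v_5 = 5 · 137 = 685.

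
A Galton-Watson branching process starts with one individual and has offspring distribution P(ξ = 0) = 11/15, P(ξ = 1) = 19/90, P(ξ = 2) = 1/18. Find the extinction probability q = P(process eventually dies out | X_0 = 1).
q = 1

Mean offspring μ = 0·11/15 + 1·19/90 + 2·1/18 = 29/90 ≤ 1. For μ ≤ 1 with offspring not concentrated at 1, the Galton-Watson process goes extinct almost surely, so q = 1.
(Algebraic check: The pgf is f(s) = 11/15 + 19/90·s + 1/18·s². The extinction probability q is the smallest fixed point of f in [0, 1]. Setting s = f(s):
  1/18·s² + (19/90 − 1)·s + 11/15 = 0
  1/18·s² − (11/15 + 1/18)·s + 11/15 = 0
which factors as (s − 1)·(1/18·s − 11/15) = 0, giving roots s = 1 and s = (11/15)/(1/18) = 66/5. Since 66/5 ≥ 1, the smallest root in [0, 1] is s = 1.)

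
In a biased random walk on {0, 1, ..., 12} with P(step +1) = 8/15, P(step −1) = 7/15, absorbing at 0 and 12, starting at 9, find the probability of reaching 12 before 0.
P(hit 12 before 0) = (1 − (7/8)^9) / (1 − (7/8)^12) = 284369408/324723015

Let u_k denote P(reach 12 before 0 | start at k). Boundary: u_0 = 0, u_12 = 1. Recurrence: u_k = 8/15·u_{k+1} + 7/15·u_{k-1} for 1 ≤ k ≤ 11. Try u_k = A + B·r^k with r = q/p = (7/15)/(8/15) = 7/8. Substitution satisfies the recurrence; boundary conditions give:
  u_k = (1 − r^k) / (1 − r^N) = (1 − (7/8)^9) / (1 − (7/8)^12) = 284369408/324723015.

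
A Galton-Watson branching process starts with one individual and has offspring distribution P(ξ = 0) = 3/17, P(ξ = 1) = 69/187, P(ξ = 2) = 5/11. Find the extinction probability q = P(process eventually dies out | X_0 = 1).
q = 33/85

The pgf is f(s) = 3/17 + 69/187·s + 5/11·s². The extinction probability q is the smallest fixed point of f in [0, 1]. Setting s = f(s):
  5/11·s² + (69/187 − 1)·s + 3/17 = 0
  5/11·s² − (3/17 + 5/11)·s + 3/17 = 0
which factors as (s − 1)·(5/11·s − 3/17) = 0, giving roots s = 1 and s = (3/17)/(5/11) = 33/85.
Mean offspring μ = 69/187 + 2·5/11 = 239/187 > 1 (supercritical), so q < 1. The extinction probability is the smaller root: q = (3/17)/(5/11) = 33/85.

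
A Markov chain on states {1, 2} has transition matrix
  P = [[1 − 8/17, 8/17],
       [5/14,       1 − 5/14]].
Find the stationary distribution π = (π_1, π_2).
π_1 = 85/197, π_2 = 112/197

Solve πP = π with π_1 + π_2 = 1. From πP = π: π_1 · (1 − 8/17) + π_2 · 5/14 = π_1 ⇒ π_2 · 5/14 = π_1 · 8/17 ⇒ π_2/π_1 = (8/17)/(5/14) = 112/85. Together with π_1 + π_2 = 1:
  π_1 = (5/14)/(8/17 + 5/14) = (5/14)/(197/238) = 85/197,
  π_2 = (8/17)/(8/17 + 5/14) = (8/17)/(197/238) = 112/197.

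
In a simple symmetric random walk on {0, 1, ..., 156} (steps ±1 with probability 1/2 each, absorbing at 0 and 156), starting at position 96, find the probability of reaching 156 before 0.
P(hit 156 before 0) = 96/156 = 8/13

Let u_k = P(hit 156 before 0 | start at k). Then u_0 = 0, u_156 = 1, and u_k = u_{k-1}/2 + u_{k+1}/2 for 1 ≤ k ≤ 155. This harmonic recurrence is solved by u_k = k/156, giving u_96 = 96/156 = 8/13.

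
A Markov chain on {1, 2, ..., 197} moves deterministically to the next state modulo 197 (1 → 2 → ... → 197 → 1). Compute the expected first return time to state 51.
E[T_51 | X_0 = 51] = 197

The chain cycles deterministically, so starting at state 51 it returns in exactly 197 steps. Equivalently, the stationary distribution is uniform π_j = 1/197 for every state j, so by Kac's formula E[T_51] = 1/π_51 = 197.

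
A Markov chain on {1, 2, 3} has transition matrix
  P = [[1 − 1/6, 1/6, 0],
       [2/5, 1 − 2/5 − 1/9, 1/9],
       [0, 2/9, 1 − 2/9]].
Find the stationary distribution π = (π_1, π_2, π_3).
π = (8/13, 10/39, 5/39)

This is a birth-death chain on three states, which satisfies detailed balance: π_1 · P_{12} = π_2 · P_{21} and π_2 · P_{23} = π_3 · P_{32}.
From π_1 · 1/6 = π_2 · 2/5: π_2/π_1 = (1/6)/(2/5) = 5/12.
From π_2 · 1/9 = π_3 · 2/9: π_3/π_2 = (1/9)/(2/9) = 1/2.
Take π_1 proportional to 1; then unnormalized π = (1, 5/12, 5/24). Normalize by dividing by the sum 13/8:
  π = (8/13, 10/39, 5/39).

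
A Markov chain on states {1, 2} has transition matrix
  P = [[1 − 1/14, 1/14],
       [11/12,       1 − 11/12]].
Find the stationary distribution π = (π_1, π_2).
π_1 = 77/83, π_2 = 6/83

Solve πP = π with π_1 + π_2 = 1. From πP = π: π_1 · (1 − 1/14) + π_2 · 11/12 = π_1 ⇒ π_2 · 11/12 = π_1 · 1/14 ⇒ π_2/π_1 = (1/14)/(11/12) = 6/77. Together with π_1 + π_2 = 1:
  π_1 = (11/12)/(1/14 + 11/12) = (11/12)/(83/84) = 77/83,
  π_2 = (1/14)/(1/14 + 11/12) = (1/14)/(83/84) = 6/83.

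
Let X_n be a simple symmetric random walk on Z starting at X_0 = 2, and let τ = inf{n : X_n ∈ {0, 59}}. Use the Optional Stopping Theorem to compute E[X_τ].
E[X_τ] = 2

X_n is a martingale and τ is a bounded-mean stopping time (indeed τ is finite a.s. with bounded expectation since the walk is in a bounded region). By the OST, E[X_τ] = E[X_0] = 2. Equivalently: E[X_τ] = 59 · P(hit 59 first) + 0 · P(hit 0 first) = 59 · (2/59) = 2.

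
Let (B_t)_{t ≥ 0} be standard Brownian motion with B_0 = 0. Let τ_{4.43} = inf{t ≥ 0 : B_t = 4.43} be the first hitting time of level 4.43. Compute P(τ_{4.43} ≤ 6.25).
P(τ_{4.43} ≤ 6.25) = 2(1 − Φ(4.43/√6.25)) = 2(1 − Φ(1.7720)) ≈ 0.0764

By the reflection principle for standard BM, P(τ_b ≤ t) = 2 · P(B_t ≥ b). Since B_t ~ N(0, t), P(B_t ≥ 4.43) = 1 − Φ(4.43/√t) = 1 − Φ(4.43/√6.25) = 1 − Φ(1.7720) ≈ 0.03820. Doubling: P(τ_{4.43} ≤ 6.25) ≈ 2 · 0.03820 = 0.07640 ≈ 0.0764.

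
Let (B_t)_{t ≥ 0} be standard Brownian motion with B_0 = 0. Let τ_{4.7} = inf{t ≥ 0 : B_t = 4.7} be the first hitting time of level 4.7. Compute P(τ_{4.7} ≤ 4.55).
P(τ_{4.7} ≤ 4.55) = 2(1 − Φ(4.7/√4.55)) = 2(1 − Φ(2.2034)) ≈ 0.0276

By the reflection principle for standard BM, P(τ_b ≤ t) = 2 · P(B_t ≥ b). Since B_t ~ N(0, t), P(B_t ≥ 4.7) = 1 − Φ(4.7/√t) = 1 − Φ(4.7/√4.55) = 1 − Φ(2.2034) ≈ 0.01378. Doubling: P(τ_{4.7} ≤ 4.55) ≈ 2 · 0.01378 = 0.02756 ≈ 0.0276.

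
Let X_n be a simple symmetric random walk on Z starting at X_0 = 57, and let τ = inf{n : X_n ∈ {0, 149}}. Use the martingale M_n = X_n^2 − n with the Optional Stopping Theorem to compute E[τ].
E[τ] = 5244

M_n = X_n^2 − n is a martingale (since E[X_{n+1}^2 | F_n] = X_n^2 + 1). By OST (τ has finite mean in a bounded region), E[M_τ] = E[M_0] = X_0^2 − 0 = 57^2 = 3249. Also E[M_τ] = E[X_τ^2] − E[τ]. The walk exits at 0 or 149, with P(hit 149 first) = 57/149, so E[X_τ^2] = 149^2 · 57/149 + 0 = 8493. Thus E[τ] = E[X_τ^2] − E[M_τ] = 8493 − 3249 = 5244 = 57(149 − 57) = 5244.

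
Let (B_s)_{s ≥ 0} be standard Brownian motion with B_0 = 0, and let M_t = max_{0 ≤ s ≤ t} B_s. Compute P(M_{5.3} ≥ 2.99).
P(M_{5.3} ≥ 2.99) = 2·P(B_{5.3} ≥ 2.99) = 2(1 − Φ(2.99/√5.3)) ≈ 0.1940

By the reflection principle for Brownian motion, P(M_t ≥ a) = 2 · P(B_t ≥ a) for a ≥ 0. Since B_t ~ N(0, t), P(B_t ≥ 2.99) = 1 − Φ(2.99/√t) = 1 − Φ(2.99/√5.3) = 1 − Φ(1.2988). So
  P(M_{5.3} ≥ 2.99) = 2(1 − Φ(1.2988)) ≈ 0.1940.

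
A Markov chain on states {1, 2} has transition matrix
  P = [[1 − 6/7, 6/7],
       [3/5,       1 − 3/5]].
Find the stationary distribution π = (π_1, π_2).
π_1 = 7/17, π_2 = 10/17

Solve πP = π with π_1 + π_2 = 1. From πP = π: π_1 · (1 − 6/7) + π_2 · 3/5 = π_1 ⇒ π_2 · 3/5 = π_1 · 6/7 ⇒ π_2/π_1 = (6/7)/(3/5) = 10/7. Together with π_1 + π_2 = 1:
  π_1 = (3/5)/(6/7 + 3/5) = (3/5)/(51/35) = 7/17,
  π_2 = (6/7)/(6/7 + 3/5) = (6/7)/(51/35) = 10/17.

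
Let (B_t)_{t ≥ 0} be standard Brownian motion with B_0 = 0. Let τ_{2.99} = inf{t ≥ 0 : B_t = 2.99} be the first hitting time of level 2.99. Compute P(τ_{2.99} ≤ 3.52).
P(τ_{2.99} ≤ 3.52) = 2(1 − Φ(2.99/√3.52)) = 2(1 − Φ(1.5937)) ≈ 0.1110

By the reflection principle for standard BM, P(τ_b ≤ t) = 2 · P(B_t ≥ b). Since B_t ~ N(0, t), P(B_t ≥ 2.99) = 1 − Φ(2.99/√t) = 1 − Φ(2.99/√3.52) = 1 − Φ(1.5937) ≈ 0.05550. Doubling: P(τ_{2.99} ≤ 3.52) ≈ 2 · 0.05550 = 0.11100 ≈ 0.1110.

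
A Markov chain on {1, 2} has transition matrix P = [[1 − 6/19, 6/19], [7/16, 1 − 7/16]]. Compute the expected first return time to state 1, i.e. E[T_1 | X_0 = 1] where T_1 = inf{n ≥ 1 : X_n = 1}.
E[T_1 | X_0 = 1] = 1/π_1 = 229/133

For an irreducible recurrent Markov chain with stationary distribution π, E[T_i | X_0 = i] = 1/π_i (Kac's formula). Here π_1 = (7/16)/(6/19 + 7/16) = (7/16)/(229/304) = 133/229, so E[T_1 | X_0 = 1] = 1/π_1 = (6/19 + 7/16)/(7/16) = (229/304)/(7/16) = 229/133.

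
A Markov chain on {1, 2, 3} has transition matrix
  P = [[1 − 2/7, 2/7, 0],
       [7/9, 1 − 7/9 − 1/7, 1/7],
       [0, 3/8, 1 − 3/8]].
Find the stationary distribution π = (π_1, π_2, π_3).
π = (343/517, 126/517, 48/517)

This is a birth-death chain on three states, which satisfies detailed balance: π_1 · P_{12} = π_2 · P_{21} and π_2 · P_{23} = π_3 · P_{32}.
From π_1 · 2/7 = π_2 · 7/9: π_2/π_1 = (2/7)/(7/9) = 18/49.
From π_2 · 1/7 = π_3 · 3/8: π_3/π_2 = (1/7)/(3/8) = 8/21.
Take π_1 proportional to 1; then unnormalized π = (1, 18/49, 48/343). Normalize by dividing by the sum 517/343:
  π = (343/517, 126/517, 48/517).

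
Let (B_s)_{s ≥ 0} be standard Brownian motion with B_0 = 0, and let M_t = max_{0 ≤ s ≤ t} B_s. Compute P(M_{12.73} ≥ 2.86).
P(M_{12.73} ≥ 2.86) = 2·P(B_{12.73} ≥ 2.86) = 2(1 − Φ(2.86/√12.73)) ≈ 0.4228

By the reflection principle for Brownian motion, P(M_t ≥ a) = 2 · P(B_t ≥ a) for a ≥ 0. Since B_t ~ N(0, t), P(B_t ≥ 2.86) = 1 − Φ(2.86/√t) = 1 − Φ(2.86/√12.73) = 1 − Φ(0.8016). So
  P(M_{12.73} ≥ 2.86) = 2(1 − Φ(0.8016)) ≈ 0.4228.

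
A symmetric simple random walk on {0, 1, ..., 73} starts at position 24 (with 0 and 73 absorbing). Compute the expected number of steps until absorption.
E[τ | X_0 = 24] = 1176

Let v_k = E[τ | X_0 = k]. Boundary: v_0 = v_73 = 0. Recurrence: v_k = 1 + (v_{k-1} + v_{k+1})/2 for 1 ≤ k ≤ 72. The particular solution to v_k − (v_{k-1} + v_{k+1})/2 = 1 is v_k = −k^2. Adding homogeneous solution A + B k and matching boundaries gives v_k = k (73 − k). Substituting k = 24: v_24 = 24 · 49 = 1176.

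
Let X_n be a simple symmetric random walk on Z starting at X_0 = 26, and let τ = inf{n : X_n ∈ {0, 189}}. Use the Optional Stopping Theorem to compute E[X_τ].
E[X_τ] = 26

X_n is a martingale and τ is a bounded-mean stopping time (indeed τ is finite a.s. with bounded expectation since the walk is in a bounded region). By the OST, E[X_τ] = E[X_0] = 26. Equivalently: E[X_τ] = 189 · P(hit 189 first) + 0 · P(hit 0 first) = 189 · (26/189) = 26.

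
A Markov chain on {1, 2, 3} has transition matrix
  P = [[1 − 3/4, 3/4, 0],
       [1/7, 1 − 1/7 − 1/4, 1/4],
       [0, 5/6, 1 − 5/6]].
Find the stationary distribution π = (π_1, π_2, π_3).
π = (40/313, 210/313, 63/313)

This is a birth-death chain on three states, which satisfies detailed balance: π_1 · P_{12} = π_2 · P_{21} and π_2 · P_{23} = π_3 · P_{32}.
From π_1 · 3/4 = π_2 · 1/7: π_2/π_1 = (3/4)/(1/7) = 21/4.
From π_2 · 1/4 = π_3 · 5/6: π_3/π_2 = (1/4)/(5/6) = 3/10.
Take π_1 proportional to 1; then unnormalized π = (1, 21/4, 63/40). Normalize by dividing by the sum 313/40:
  π = (40/313, 210/313, 63/313).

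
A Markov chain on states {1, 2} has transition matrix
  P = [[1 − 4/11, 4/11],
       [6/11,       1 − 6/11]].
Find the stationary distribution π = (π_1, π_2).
π_1 = 3/5, π_2 = 2/5

Solve πP = π with π_1 + π_2 = 1. From πP = π: π_1 · (1 − 4/11) + π_2 · 6/11 = π_1 ⇒ π_2 · 6/11 = π_1 · 4/11 ⇒ π_2/π_1 = (4/11)/(6/11) = 2/3. Together with π_1 + π_2 = 1:
  π_1 = (6/11)/(4/11 + 6/11) = (6/11)/(10/11) = 3/5,
  π_2 = (4/11)/(4/11 + 6/11) = (4/11)/(10/11) = 2/5.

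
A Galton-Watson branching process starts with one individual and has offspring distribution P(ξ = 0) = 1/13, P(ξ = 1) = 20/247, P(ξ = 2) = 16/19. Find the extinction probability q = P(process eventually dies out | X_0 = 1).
q = 19/208

The pgf is f(s) = 1/13 + 20/247·s + 16/19·s². The extinction probability q is the smallest fixed point of f in [0, 1]. Setting s = f(s):
  16/19·s² + (20/247 − 1)·s + 1/13 = 0
  16/19·s² − (1/13 + 16/19)·s + 1/13 = 0
which factors as (s − 1)·(16/19·s − 1/13) = 0, giving roots s = 1 and s = (1/13)/(16/19) = 19/208.
Mean offspring μ = 20/247 + 2·16/19 = 436/247 > 1 (supercritical), so q < 1. The extinction probability is the smaller root: q = (1/13)/(16/19) = 19/208.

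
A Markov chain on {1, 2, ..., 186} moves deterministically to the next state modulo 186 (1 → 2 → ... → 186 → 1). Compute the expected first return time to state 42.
E[T_42 | X_0 = 42] = 186

The chain cycles deterministically, so starting at state 42 it returns in exactly 186 steps. Equivalently, the stationary distribution is uniform π_j = 1/186 for every state j, so by Kac's formula E[T_42] = 1/π_42 = 186.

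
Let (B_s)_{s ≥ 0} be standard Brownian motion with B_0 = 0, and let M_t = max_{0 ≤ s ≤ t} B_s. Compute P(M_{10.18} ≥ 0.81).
P(M_{10.18} ≥ 0.81) = 2·P(B_{10.18} ≥ 0.81) = 2(1 − Φ(0.81/√10.18)) ≈ 0.7996

By the reflection principle for Brownian motion, P(M_t ≥ a) = 2 · P(B_t ≥ a) for a ≥ 0. Since B_t ~ N(0, t), P(B_t ≥ 0.81) = 1 − Φ(0.81/√t) = 1 − Φ(0.81/√10.18) = 1 − Φ(0.2539). So
  P(M_{10.18} ≥ 0.81) = 2(1 − Φ(0.2539)) ≈ 0.7996.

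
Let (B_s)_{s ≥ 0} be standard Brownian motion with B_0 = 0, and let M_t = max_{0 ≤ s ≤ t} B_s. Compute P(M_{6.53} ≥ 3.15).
P(M_{6.53} ≥ 3.15) = 2·P(B_{6.53} ≥ 3.15) = 2(1 − Φ(3.15/√6.53)) ≈ 0.2177

By the reflection principle for Brownian motion, P(M_t ≥ a) = 2 · P(B_t ≥ a) for a ≥ 0. Since B_t ~ N(0, t), P(B_t ≥ 3.15) = 1 − Φ(3.15/√t) = 1 − Φ(3.15/√6.53) = 1 − Φ(1.2327). So
  P(M_{6.53} ≥ 3.15) = 2(1 − Φ(1.2327)) ≈ 0.2177.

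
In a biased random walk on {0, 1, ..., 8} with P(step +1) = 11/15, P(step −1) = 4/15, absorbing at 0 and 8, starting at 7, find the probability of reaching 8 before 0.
P(hit 8 before 0) = (1 − (4/11)^7) / (1 − (4/11)^8) = 30596951/30613335

Let u_k denote P(reach 8 before 0 | start at k). Boundary: u_0 = 0, u_8 = 1. Recurrence: u_k = 11/15·u_{k+1} + 4/15·u_{k-1} for 1 ≤ k ≤ 7. Try u_k = A + B·r^k with r = q/p = (4/15)/(11/15) = 4/11. Substitution satisfies the recurrence; boundary conditions give:
  u_k = (1 − r^k) / (1 − r^N) = (1 − (4/11)^7) / (1 − (4/11)^8) = 30596951/30613335.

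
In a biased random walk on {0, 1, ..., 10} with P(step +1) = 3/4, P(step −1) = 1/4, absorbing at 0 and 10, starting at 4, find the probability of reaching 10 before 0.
P(hit 10 before 0) = (1 − (1/3)^4) / (1 − (1/3)^10) = 7290/7381

Let u_k denote P(reach 10 before 0 | start at k). Boundary: u_0 = 0, u_10 = 1. Recurrence: u_k = 3/4·u_{k+1} + 1/4·u_{k-1} for 1 ≤ k ≤ 9. Try u_k = A + B·r^k with r = q/p = (1/4)/(3/4) = 1/3. Substitution satisfies the recurrence; boundary conditions give:
  u_k = (1 − r^k) / (1 − r^N) = (1 − (1/3)^4) / (1 − (1/3)^10) = 7290/7381.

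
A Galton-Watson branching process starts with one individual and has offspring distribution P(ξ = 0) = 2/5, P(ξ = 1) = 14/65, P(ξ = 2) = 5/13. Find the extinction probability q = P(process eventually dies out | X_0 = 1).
q = 1

Mean offspring μ = 0·2/5 + 1·14/65 + 2·5/13 = 64/65 ≤ 1. For μ ≤ 1 with offspring not concentrated at 1, the Galton-Watson process goes extinct almost surely, so q = 1.
(Algebraic check: The pgf is f(s) = 2/5 + 14/65·s + 5/13·s². The extinction probability q is the smallest fixed point of f in [0, 1]. Setting s = f(s):
  5/13·s² + (14/65 − 1)·s + 2/5 = 0
  5/13·s² − (2/5 + 5/13)·s + 2/5 = 0
which factors as (s − 1)·(5/13·s − 2/5) = 0, giving roots s = 1 and s = (2/5)/(5/13) = 26/25. Since 26/25 ≥ 1, the smallest root in [0, 1] is s = 1.)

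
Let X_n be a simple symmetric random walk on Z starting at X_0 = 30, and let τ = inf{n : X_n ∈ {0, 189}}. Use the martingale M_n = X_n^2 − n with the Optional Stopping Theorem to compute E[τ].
E[τ] = 4770

M_n = X_n^2 − n is a martingale (since E[X_{n+1}^2 | F_n] = X_n^2 + 1). By OST (τ has finite mean in a bounded region), E[M_τ] = E[M_0] = X_0^2 − 0 = 30^2 = 900. Also E[M_τ] = E[X_τ^2] − E[τ]. The walk exits at 0 or 189, with P(hit 189 first) = 30/189, so E[X_τ^2] = 189^2 · 30/189 + 0 = 5670. Thus E[τ] = E[X_τ^2] − E[M_τ] = 5670 − 900 = 4770 = 30(189 − 30) = 4770.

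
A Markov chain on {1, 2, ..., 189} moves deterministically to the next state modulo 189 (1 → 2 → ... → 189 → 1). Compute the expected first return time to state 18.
E[T_18 | X_0 = 18] = 189

The chain cycles deterministically, so starting at state 18 it returns in exactly 189 steps. Equivalently, the stationary distribution is uniform π_j = 1/189 for every state j, so by Kac's formula E[T_18] = 1/π_18 = 189.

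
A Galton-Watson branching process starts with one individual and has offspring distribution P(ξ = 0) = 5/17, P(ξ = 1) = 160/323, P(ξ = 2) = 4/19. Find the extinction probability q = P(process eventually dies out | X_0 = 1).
q = 1

Mean offspring μ = 0·5/17 + 1·160/323 + 2·4/19 = 296/323 ≤ 1. For μ ≤ 1 with offspring not concentrated at 1, the Galton-Watson process goes extinct almost surely, so q = 1.
(Algebraic check: The pgf is f(s) = 5/17 + 160/323·s + 4/19·s². The extinction probability q is the smallest fixed point of f in [0, 1]. Setting s = f(s):
  4/19·s² + (160/323 − 1)·s + 5/17 = 0
  4/19·s² − (5/17 + 4/19)·s + 5/17 = 0
which factors as (s − 1)·(4/19·s − 5/17) = 0, giving roots s = 1 and s = (5/17)/(4/19) = 95/68. Since 95/68 ≥ 1, the smallest root in [0, 1] is s = 1.)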